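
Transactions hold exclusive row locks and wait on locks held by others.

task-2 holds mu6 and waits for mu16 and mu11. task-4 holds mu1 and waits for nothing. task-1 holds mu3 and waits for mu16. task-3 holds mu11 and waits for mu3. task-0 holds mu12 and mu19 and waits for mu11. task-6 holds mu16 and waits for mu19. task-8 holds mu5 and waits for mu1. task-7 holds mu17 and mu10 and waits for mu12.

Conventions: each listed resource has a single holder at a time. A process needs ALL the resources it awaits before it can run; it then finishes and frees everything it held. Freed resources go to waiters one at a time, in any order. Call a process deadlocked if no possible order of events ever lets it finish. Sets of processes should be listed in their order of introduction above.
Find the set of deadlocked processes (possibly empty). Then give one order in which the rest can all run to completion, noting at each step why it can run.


The deadlocked set is task-2, task-1, task-3, task-0, task-6 and task-7.
Key observation: the cycle task-3 -> task-1 -> task-6 -> task-0 -> task-3 can never break — each member waits on the next; task-2 and task-7 wait into the deadlock from upstream.
A valid finishing order for the others: task-4, task-8.
Walking it through:
  task-4 waits on nothing -> runs at once and releases mu1
  task-8: everything it awaited (mu1) is free; runs, freeing mu5


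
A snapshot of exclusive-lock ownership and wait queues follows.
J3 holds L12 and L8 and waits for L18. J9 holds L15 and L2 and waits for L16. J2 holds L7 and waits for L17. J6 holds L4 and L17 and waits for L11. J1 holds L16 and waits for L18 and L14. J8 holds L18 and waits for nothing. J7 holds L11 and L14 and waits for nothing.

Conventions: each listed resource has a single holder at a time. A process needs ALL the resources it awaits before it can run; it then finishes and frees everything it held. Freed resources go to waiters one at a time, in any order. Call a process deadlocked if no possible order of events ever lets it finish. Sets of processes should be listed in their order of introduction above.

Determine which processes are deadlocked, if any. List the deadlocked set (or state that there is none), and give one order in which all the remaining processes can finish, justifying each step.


No process is deadlocked.
Key observation: although several processes wait, no cycle exists — each chain bottoms out at a free runner.
One completion order for the rest: J7, J6, J8, J2, J1, J3, J9.
Check, step by step:
  J7: no waits; runs immediately, freeing L11 and L14
  run J6 (all its waits — L11 — are resolved); releases L4 and L17
  J8: no waits; runs immediately, freeing L18
  run J2 (all its waits — L17 — are resolved); releases L7
  run J1 (all its waits — L18 and L14 — are resolved); releases L16
  run J3 (all its waits — L18 — are resolved); releases L12 and L8
  run J9 (all its waits — L16 — are resolved); releases L15 and L2


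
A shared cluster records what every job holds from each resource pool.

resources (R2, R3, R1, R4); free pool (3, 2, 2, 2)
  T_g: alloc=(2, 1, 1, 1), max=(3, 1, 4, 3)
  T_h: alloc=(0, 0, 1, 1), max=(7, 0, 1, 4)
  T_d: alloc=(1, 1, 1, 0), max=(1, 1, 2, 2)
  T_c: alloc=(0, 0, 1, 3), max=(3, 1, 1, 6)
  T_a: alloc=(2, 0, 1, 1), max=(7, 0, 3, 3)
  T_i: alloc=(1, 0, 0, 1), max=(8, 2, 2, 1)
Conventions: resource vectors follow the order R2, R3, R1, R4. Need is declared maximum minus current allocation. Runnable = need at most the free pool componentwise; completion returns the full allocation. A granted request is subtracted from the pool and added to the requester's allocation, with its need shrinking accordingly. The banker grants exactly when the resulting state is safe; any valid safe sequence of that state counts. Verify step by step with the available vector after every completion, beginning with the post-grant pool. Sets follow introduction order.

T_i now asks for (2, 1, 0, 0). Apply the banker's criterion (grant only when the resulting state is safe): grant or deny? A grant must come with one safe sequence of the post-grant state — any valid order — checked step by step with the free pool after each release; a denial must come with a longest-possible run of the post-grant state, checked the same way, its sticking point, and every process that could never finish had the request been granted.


DENY — the pretend-granted state is unsafe.
Key observation: no order helps: past T_d, T_g, T_c, the free pool tops out at (4, 3, 5, 6), below what each blocked process needs in R2.
Pretend the grant happened; the run T_d, T_g, T_c goes as far as possible. Step-by-step check:
  pool = (1, 1, 2, 2)
  T_d: need (0, 0, 1, 2) fits (1, 1, 2, 2); releases (1, 1, 1, 0), pool now (2, 2, 3, 2)
  T_g: need (1, 0, 3, 2) fits (2, 2, 3, 2); releases (2, 1, 1, 1), pool now (4, 3, 4, 3)
  T_c: need (3, 1, 0, 3) fits (4, 3, 4, 3); releases (0, 0, 1, 3), pool now (4, 3, 5, 6)
  blocked: T_h wants (7, 0, 0, 3), pool (4, 3, 5, 6) — not enough R2
  blocked: T_a wants (5, 0, 2, 2), pool (4, 3, 5, 6) — not enough R2
  blocked: T_i wants (5, 1, 2, 0), pool (4, 3, 5, 6) — not enough R2
Had the request been granted, T_h, T_a and T_i could never finish.


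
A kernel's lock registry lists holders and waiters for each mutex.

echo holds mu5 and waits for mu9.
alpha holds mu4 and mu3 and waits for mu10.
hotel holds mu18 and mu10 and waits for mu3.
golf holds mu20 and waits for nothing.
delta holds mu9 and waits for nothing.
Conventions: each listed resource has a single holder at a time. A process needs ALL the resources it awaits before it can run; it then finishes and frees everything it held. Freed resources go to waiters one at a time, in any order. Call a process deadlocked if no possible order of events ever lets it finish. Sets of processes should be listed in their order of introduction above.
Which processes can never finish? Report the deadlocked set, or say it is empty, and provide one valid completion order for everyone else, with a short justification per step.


The deadlocked set is alpha and hotel.
Key observation: the loop alpha -> hotel -> alpha blocks itself forever; no other process is dragged down with it.
A valid finishing order for the others: golf, delta, echo.
Step-by-step check:
  golf waits on nothing -> runs at once and releases mu20
  delta waits on nothing -> runs at once and releases mu9
  echo waits on mu9 — all released -> runs and releases mu5


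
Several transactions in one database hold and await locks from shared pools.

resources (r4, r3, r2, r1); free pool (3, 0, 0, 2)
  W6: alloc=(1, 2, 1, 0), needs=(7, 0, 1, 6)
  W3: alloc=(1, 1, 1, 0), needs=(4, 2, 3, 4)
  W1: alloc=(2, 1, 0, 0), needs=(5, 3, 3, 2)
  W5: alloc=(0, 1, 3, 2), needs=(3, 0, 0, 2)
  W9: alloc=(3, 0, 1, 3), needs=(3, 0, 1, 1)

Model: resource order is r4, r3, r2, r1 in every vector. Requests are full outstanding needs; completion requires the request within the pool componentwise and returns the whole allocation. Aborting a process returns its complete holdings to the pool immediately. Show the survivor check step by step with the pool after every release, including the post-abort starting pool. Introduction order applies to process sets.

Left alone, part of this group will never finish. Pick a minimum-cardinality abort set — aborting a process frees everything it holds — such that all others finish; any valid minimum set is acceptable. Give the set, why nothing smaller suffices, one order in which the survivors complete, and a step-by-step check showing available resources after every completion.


Abort W1.
Key observation: aborting W1 returns (2, 1, 0, 0), and W3 — hopeless before — runs at step 2 with the returned capacity in the pool.
Why nothing smaller works: aborting no one leaves the state deadlocked as given.
One survivor order: W5, W3, W9, W6. Step-by-step check (post-abort pool first):
  pool = (5, 1, 0, 2)
  run W5 (needs (3, 0, 0, 2), free (5, 1, 0, 2)); after release of (0, 1, 3, 2) the pool is (5, 2, 3, 4)
  run W3 (needs (4, 2, 3, 4), free (5, 2, 3, 4)); after release of (1, 1, 1, 0) the pool is (6, 3, 4, 4)
  run W9 (needs (3, 0, 1, 1), free (6, 3, 4, 4)); after release of (3, 0, 1, 3) the pool is (9, 3, 5, 7)
  run W6 (needs (7, 0, 1, 6), free (9, 3, 5, 7)); after release of (1, 2, 1, 0) the pool is (10, 5, 6, 7)


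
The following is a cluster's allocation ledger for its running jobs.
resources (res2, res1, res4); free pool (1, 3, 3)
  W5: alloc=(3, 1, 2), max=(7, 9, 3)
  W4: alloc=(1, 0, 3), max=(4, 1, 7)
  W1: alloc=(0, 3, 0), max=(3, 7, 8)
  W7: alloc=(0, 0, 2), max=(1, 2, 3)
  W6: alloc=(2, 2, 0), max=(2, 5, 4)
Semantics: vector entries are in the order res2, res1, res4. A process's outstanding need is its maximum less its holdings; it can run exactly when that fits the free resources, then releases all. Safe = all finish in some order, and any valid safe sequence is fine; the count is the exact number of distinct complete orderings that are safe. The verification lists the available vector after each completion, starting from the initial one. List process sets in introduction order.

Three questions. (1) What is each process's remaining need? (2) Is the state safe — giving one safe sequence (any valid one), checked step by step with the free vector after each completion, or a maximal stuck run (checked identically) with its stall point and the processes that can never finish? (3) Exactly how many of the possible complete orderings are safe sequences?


(1) Outstanding need per process (order res2, res1, res4):
  W5: (4, 8, 1)
  W4: (3, 1, 4)
  W1: (3, 4, 8)
  W7: (1, 2, 1)
  W6: (0, 3, 4)
(2) SAFE — a valid safe sequence is W7, W6, W4, W1, W5.
Key observation: at W7 the run first touches a limit — (1, 2, 1) against (1, 3, 3), exact on a resource it actually requests.
Check, step by step:
  pool = (1, 3, 3)
  W7 needs (1, 2, 1) <= (1, 3, 3) -> finishes; pool += (0, 0, 2) = (1, 3, 5)
  W6 needs (0, 3, 4) <= (1, 3, 5) -> finishes; pool += (2, 2, 0) = (3, 5, 5)
  W4 needs (3, 1, 4) <= (3, 5, 5) -> finishes; pool += (1, 0, 3) = (4, 5, 8)
  W1 needs (3, 4, 8) <= (4, 5, 8) -> finishes; pool += (0, 3, 0) = (4, 8, 8)
  W5 needs (4, 8, 1) <= (4, 8, 8) -> finishes; pool += (3, 1, 2) = (7, 9, 10)
(3) Exactly 1 of the possible complete orderings is a safe sequence.


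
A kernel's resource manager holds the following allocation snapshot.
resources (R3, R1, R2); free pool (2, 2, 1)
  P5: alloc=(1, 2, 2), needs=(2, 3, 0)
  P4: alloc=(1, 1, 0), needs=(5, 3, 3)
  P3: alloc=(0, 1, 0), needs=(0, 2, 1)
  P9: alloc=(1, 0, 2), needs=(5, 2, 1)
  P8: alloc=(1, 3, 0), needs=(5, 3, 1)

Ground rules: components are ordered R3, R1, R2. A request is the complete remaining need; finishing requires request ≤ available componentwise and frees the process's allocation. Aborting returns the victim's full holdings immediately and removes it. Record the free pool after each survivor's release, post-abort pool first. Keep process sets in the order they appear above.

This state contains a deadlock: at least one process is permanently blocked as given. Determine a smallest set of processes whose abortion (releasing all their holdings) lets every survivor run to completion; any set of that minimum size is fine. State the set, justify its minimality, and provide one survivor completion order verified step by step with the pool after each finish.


The answer: abort P4 and P8.
Key observation: the returned (2, 4, 0) from P4 and P8 is what brings P9 — unrunnable before, under any order — into play at step 3.
No one abort is enough; case by case: P5 alone leaves P4 blocked (short on R3); P4 alone leaves P9 blocked (short on R3); P3 alone leaves P4 blocked (short on R3); P9 alone leaves P4 blocked (short on R3); P8 alone leaves P4 blocked (short on R3).
Survivors finish in the order: P5, P3, P9. Walking it through (pool after the aborts first):
  pool = (4, 6, 1)
  run P5 (needs (2, 3, 0), free (4, 6, 1)); after release of (1, 2, 2) the pool is (5, 8, 3)
  run P3 (needs (0, 2, 1), free (5, 8, 3)); after release of (0, 1, 0) the pool is (5, 9, 3)
  run P9 (needs (5, 2, 1), free (5, 9, 3)); after release of (1, 0, 2) the pool is (6, 9, 5)


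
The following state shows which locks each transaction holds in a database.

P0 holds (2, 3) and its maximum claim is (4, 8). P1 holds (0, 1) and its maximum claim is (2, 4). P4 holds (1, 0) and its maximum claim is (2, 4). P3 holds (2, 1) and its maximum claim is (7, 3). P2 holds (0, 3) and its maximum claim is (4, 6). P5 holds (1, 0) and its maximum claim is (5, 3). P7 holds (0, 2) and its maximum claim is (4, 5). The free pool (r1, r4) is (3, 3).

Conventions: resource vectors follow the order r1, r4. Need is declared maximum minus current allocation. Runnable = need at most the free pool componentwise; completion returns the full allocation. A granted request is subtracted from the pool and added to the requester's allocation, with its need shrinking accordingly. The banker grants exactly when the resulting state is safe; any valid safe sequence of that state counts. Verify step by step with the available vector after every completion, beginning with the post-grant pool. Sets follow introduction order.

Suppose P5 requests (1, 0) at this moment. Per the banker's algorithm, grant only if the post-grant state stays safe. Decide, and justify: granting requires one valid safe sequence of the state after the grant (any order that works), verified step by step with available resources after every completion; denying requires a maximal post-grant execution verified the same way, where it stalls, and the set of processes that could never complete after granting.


GRANT: granting preserves safety; a valid post-grant sequence is P1, P4, P5, P7, P0, P2, P3.
Key observation: after the grant the pool drops to (2, 3), which still lets P1 finish first and unwind the rest.
Verifying the post-grant state step by step:
  pool = (2, 3)
  P1 needs (2, 3) <= (2, 3) -> finishes; pool += (0, 1) = (2, 4)
  P4 needs (1, 4) <= (2, 4) -> finishes; pool += (1, 0) = (3, 4)
  P5 needs (3, 3) <= (3, 4) -> finishes; pool += (2, 0) = (5, 4)
  P7 needs (4, 3) <= (5, 4) -> finishes; pool += (0, 2) = (5, 6)
  P0 needs (2, 5) <= (5, 6) -> finishes; pool += (2, 3) = (7, 9)
  P2 needs (4, 3) <= (7, 9) -> finishes; pool += (0, 3) = (7, 12)
  P3 needs (5, 2) <= (7, 12) -> finishes; pool += (2, 1) = (9, 13)


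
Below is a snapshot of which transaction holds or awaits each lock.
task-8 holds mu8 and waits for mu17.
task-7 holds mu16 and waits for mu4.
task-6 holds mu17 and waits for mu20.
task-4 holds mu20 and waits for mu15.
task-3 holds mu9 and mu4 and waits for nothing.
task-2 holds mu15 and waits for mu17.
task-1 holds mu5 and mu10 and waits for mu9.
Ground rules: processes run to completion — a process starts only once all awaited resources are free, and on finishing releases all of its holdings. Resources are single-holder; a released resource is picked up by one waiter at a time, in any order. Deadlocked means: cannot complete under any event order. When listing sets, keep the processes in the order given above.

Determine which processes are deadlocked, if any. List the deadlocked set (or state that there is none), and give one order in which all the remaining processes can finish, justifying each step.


Deadlocked: task-8, task-6, task-4 and task-2.
Key observation: the knot is the closed ring of waits task-6 -> task-4 -> task-2 -> task-6; task-8 waits into the deadlock from upstream.
A valid finishing order for the others: task-3, task-1, task-7.
Check, step by step:
  task-3: no waits; runs immediately, freeing mu9 and mu4
  task-1: everything it awaited (mu9) is free; runs, freeing mu5 and mu10
  task-7: everything it awaited (mu4) is free; runs, freeing mu16


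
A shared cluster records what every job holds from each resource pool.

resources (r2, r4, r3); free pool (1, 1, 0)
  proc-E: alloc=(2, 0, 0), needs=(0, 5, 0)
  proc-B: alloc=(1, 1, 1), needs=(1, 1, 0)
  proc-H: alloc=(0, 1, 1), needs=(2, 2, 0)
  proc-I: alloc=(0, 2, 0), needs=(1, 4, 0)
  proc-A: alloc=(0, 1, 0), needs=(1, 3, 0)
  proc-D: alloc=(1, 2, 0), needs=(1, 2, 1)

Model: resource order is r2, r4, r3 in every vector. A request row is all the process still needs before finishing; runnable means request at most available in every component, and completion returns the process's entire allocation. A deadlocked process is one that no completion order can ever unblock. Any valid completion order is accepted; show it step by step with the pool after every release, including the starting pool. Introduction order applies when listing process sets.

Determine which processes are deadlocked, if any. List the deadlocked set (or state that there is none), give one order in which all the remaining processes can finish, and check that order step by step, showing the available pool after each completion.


No process is deadlocked.
Key observation: no deadlock: proc-B fits now, and the freed resources carry the rest through.
One completion order for the rest: proc-B, proc-D, proc-A, proc-H, proc-I, proc-E. Verifying each step:
  pool = (1, 1, 0)
  run proc-B (needs (1, 1, 0), free (1, 1, 0)); after release of (1, 1, 1) the pool is (2, 2, 1)
  run proc-D (needs (1, 2, 1), free (2, 2, 1)); after release of (1, 2, 0) the pool is (3, 4, 1)
  run proc-A (needs (1, 3, 0), free (3, 4, 1)); after release of (0, 1, 0) the pool is (3, 5, 1)
  run proc-H (needs (2, 2, 0), free (3, 5, 1)); after release of (0, 1, 1) the pool is (3, 6, 2)
  run proc-I (needs (1, 4, 0), free (3, 6, 2)); after release of (0, 2, 0) the pool is (3, 8, 2)
  run proc-E (needs (0, 5, 0), free (3, 8, 2)); after release of (2, 0, 0) the pool is (5, 8, 2)


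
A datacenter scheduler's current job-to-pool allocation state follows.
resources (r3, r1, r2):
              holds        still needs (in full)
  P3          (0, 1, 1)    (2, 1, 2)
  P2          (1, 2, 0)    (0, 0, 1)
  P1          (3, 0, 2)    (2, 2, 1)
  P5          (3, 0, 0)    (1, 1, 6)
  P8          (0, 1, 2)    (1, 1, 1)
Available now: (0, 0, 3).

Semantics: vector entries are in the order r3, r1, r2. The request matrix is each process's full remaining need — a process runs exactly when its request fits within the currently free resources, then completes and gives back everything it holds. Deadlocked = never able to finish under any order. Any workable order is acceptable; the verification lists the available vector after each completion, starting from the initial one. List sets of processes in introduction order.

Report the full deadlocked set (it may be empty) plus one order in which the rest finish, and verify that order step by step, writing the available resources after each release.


Deadlocked set: P3, P1 and P5.
Key observation: after P2, P8 the pool peaks at (1, 3, 5), and each blocked process is short somewhere: P3 on r3; P1 on r3; P5 on r2.
The rest can finish in the order P2, P8. Verifying each step:
  pool = (0, 0, 3)
  P2 needs (0, 0, 1) <= (0, 0, 3) -> finishes; pool += (1, 2, 0) = (1, 2, 3)
  P8 needs (1, 1, 1) <= (1, 2, 3) -> finishes; pool += (0, 1, 2) = (1, 3, 5)
The stuck group stays short no matter what:
  P3 cannot run: need (2, 1, 2) vs free (1, 3, 5) (insufficient r3)
  P1 cannot run: need (2, 2, 1) vs free (1, 3, 5) (insufficient r3)
  P5 cannot run: need (1, 1, 6) vs free (1, 3, 5) (insufficient r2)


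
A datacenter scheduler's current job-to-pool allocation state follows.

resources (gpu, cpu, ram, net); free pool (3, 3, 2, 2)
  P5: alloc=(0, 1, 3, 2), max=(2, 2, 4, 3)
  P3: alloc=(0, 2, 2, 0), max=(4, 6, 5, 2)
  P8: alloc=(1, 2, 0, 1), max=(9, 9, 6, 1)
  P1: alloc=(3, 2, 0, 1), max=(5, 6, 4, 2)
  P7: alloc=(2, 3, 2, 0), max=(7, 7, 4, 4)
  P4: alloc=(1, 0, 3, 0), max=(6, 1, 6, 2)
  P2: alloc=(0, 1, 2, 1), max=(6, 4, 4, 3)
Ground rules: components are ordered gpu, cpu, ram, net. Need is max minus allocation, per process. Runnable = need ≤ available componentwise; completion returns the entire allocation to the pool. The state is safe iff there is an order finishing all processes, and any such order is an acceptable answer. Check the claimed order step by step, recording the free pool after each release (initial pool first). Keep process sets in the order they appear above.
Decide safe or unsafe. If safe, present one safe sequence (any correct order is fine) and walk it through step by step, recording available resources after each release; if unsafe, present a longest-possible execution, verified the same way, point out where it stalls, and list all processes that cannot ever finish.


SAFE — a valid safe sequence is P5, P1, P3, P4, P2, P7, P8.
Key observation: at P1 the run first touches a limit — (2, 4, 4, 1) against (3, 4, 5, 4), exact on a resource it actually requests.
Verifying each step:
  pool = (3, 3, 2, 2)
  P5 needs (2, 1, 1, 1) <= (3, 3, 2, 2) -> finishes; pool += (0, 1, 3, 2) = (3, 4, 5, 4)
  P1 needs (2, 4, 4, 1) <= (3, 4, 5, 4) -> finishes; pool += (3, 2, 0, 1) = (6, 6, 5, 5)
  P3 needs (4, 4, 3, 2) <= (6, 6, 5, 5) -> finishes; pool += (0, 2, 2, 0) = (6, 8, 7, 5)
  P4 needs (5, 1, 3, 2) <= (6, 8, 7, 5) -> finishes; pool += (1, 0, 3, 0) = (7, 8, 10, 5)
  P2 needs (6, 3, 2, 2) <= (7, 8, 10, 5) -> finishes; pool += (0, 1, 2, 1) = (7, 9, 12, 6)
  P7 needs (5, 4, 2, 4) <= (7, 9, 12, 6) -> finishes; pool += (2, 3, 2, 0) = (9, 12, 14, 6)
  P8 needs (8, 7, 6, 0) <= (9, 12, 14, 6) -> finishes; pool += (1, 2, 0, 1) = (10, 14, 14, 7)


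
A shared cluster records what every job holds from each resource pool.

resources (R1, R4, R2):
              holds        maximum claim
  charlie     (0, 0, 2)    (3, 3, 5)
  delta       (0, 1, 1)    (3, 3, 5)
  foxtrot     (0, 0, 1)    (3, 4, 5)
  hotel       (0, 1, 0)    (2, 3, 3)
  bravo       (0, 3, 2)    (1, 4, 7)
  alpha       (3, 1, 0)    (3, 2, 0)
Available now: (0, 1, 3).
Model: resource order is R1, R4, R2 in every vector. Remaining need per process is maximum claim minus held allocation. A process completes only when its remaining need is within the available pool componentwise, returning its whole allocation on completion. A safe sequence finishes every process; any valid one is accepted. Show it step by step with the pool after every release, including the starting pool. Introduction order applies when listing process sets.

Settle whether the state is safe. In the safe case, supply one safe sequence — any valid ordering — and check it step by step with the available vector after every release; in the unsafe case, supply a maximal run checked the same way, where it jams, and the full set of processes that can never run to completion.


The state is SAFE; one workable sequence: alpha, hotel, charlie, bravo, delta, foxtrot.
Key observation: reading the order forward, alpha is the first process whose need (0, 1, 0) meets the free pool (0, 1, 3) exactly on a resource it requests.
Verifying each step:
  pool = (0, 1, 3)
  alpha needs (0, 1, 0) <= (0, 1, 3) -> finishes; pool += (3, 1, 0) = (3, 2, 3)
  hotel needs (2, 2, 3) <= (3, 2, 3) -> finishes; pool += (0, 1, 0) = (3, 3, 3)
  charlie needs (3, 3, 3) <= (3, 3, 3) -> finishes; pool += (0, 0, 2) = (3, 3, 5)
  bravo needs (1, 1, 5) <= (3, 3, 5) -> finishes; pool += (0, 3, 2) = (3, 6, 7)
  delta needs (3, 2, 4) <= (3, 6, 7) -> finishes; pool += (0, 1, 1) = (3, 7, 8)
  foxtrot needs (3, 4, 4) <= (3, 7, 8) -> finishes; pool += (0, 0, 1) = (3, 7, 9)


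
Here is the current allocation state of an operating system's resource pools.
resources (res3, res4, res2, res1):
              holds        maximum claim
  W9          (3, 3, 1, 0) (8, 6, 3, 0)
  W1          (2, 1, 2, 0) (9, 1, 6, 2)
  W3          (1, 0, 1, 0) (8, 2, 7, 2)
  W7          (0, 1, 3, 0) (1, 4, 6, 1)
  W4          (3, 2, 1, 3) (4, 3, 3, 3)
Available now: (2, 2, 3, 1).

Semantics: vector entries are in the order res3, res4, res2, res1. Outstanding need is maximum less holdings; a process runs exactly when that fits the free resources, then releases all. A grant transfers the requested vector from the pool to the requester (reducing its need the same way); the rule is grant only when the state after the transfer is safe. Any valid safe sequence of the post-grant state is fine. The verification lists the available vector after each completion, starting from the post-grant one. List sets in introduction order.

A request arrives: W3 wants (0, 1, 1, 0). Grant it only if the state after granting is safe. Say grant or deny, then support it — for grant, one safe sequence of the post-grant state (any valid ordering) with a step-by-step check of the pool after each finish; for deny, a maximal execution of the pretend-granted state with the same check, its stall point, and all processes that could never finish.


GRANT. The post-grant state is safe; one safe sequence: W4, W9, W7, W1, W3.
Key observation: the grant leaves (2, 1, 2, 1) free — enough for W4, whose release restarts the cascade.
Check on the post-grant state, step by step:
  pool = (2, 1, 2, 1)
  W4: need (1, 1, 2, 0) fits (2, 1, 2, 1); releases (3, 2, 1, 3), pool now (5, 3, 3, 4)
  W9: need (5, 3, 2, 0) fits (5, 3, 3, 4); releases (3, 3, 1, 0), pool now (8, 6, 4, 4)
  W7: need (1, 3, 3, 1) fits (8, 6, 4, 4); releases (0, 1, 3, 0), pool now (8, 7, 7, 4)
  W1: need (7, 0, 4, 2) fits (8, 7, 7, 4); releases (2, 1, 2, 0), pool now (10, 8, 9, 4)
  W3: need (7, 1, 5, 2) fits (10, 8, 9, 4); releases (1, 1, 2, 0), pool now (11, 9, 11, 4)


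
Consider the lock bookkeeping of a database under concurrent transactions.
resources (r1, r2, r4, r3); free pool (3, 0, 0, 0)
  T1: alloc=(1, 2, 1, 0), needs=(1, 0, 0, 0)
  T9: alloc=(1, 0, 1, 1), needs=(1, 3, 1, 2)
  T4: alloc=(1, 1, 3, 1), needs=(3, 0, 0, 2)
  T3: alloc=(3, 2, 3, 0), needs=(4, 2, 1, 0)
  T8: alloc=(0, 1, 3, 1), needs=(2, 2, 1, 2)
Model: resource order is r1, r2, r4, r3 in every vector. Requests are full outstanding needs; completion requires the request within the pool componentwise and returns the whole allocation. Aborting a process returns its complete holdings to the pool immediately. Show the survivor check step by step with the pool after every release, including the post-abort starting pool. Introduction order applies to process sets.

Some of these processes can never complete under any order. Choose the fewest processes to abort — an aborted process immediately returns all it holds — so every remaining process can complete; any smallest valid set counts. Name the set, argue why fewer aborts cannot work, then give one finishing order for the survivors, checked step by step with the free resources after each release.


Minimum abort set: T9 and T8.
Key observation: T4 was stuck for good until T9 and T8 gave back (1, 1, 4, 2); in the order shown it finishes at step 1.
No one abort is enough; case by case: T1 alone leaves T9 blocked (short on r3); T9 alone leaves T4 blocked (short on r3); T4 alone leaves T9 blocked (short on r3); T3 alone leaves T9 blocked (short on r3); T8 alone leaves T9 blocked (short on r3).
Survivors finish in the order: T4, T1, T3. Check, step by step (pool after the aborts first):
  pool = (4, 1, 4, 2)
  T4: need (3, 0, 0, 2) fits (4, 1, 4, 2); releases (1, 1, 3, 1), pool now (5, 2, 7, 3)
  T1: need (1, 0, 0, 0) fits (5, 2, 7, 3); releases (1, 2, 1, 0), pool now (6, 4, 8, 3)
  T3: need (4, 2, 1, 0) fits (6, 4, 8, 3); releases (3, 2, 3, 0), pool now (9, 6, 11, 3)


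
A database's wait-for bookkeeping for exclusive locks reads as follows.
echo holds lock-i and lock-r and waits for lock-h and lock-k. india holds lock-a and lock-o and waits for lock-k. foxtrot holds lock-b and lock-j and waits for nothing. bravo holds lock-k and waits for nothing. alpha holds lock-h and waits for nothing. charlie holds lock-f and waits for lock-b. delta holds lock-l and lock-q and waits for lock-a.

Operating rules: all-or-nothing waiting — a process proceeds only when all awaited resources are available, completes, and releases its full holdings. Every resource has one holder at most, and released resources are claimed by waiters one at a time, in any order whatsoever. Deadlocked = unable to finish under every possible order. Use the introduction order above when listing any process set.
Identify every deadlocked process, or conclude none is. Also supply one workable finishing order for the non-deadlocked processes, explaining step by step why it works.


The deadlocked set is empty.
Key observation: all waits point, directly or indirectly, at processes that can finish, so nothing is permanently blocked.
One completion order for the rest: foxtrot, bravo, alpha, charlie, echo, india, delta.
Step-by-step check:
  run foxtrot (it waits on nothing); releases lock-b and lock-j
  run bravo (it waits on nothing); releases lock-k
  run alpha (it waits on nothing); releases lock-h
  charlie: everything it awaited (lock-b) is free; runs, freeing lock-f
  echo: everything it awaited (lock-h and lock-k) is free; runs, freeing lock-i and lock-r
  india: everything it awaited (lock-k) is free; runs, freeing lock-a and lock-o
  delta: everything it awaited (lock-a) is free; runs, freeing lock-l and lock-q


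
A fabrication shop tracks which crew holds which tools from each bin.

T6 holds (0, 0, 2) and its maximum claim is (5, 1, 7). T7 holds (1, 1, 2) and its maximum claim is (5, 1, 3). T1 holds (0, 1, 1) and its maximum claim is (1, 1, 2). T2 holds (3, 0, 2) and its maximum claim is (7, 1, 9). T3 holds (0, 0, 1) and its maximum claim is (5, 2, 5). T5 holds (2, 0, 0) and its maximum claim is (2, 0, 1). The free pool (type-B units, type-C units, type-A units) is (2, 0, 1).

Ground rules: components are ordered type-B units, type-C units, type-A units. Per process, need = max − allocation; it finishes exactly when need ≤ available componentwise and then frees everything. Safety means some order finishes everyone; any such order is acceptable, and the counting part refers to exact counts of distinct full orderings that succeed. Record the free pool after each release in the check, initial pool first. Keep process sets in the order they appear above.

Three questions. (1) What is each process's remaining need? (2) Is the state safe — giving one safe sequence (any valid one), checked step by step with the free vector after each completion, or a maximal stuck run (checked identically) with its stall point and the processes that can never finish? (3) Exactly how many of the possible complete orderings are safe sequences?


(1) Need matrix, components ordered type-B units, type-C units, type-A units:
  T6: (5, 1, 5)
  T7: (4, 0, 1)
  T1: (1, 0, 1)
  T2: (4, 1, 7)
  T3: (5, 2, 4)
  T5: (0, 0, 1)
(2) SAFE, for example via the order T1, T5, T7, T3, T6, T2.
Key observation: T1 marks the first exact bind of the order: its need (1, 0, 1) fits the free (2, 0, 1) with zero slack on a requested resource.
Verifying each step:
  pool = (2, 0, 1)
  T1: need (1, 0, 1) fits (2, 0, 1); releases (0, 1, 1), pool now (2, 1, 2)
  T5: need (0, 0, 1) fits (2, 1, 2); releases (2, 0, 0), pool now (4, 1, 2)
  T7: need (4, 0, 1) fits (4, 1, 2); releases (1, 1, 2), pool now (5, 2, 4)
  T3: need (5, 2, 4) fits (5, 2, 4); releases (0, 0, 1), pool now (5, 2, 5)
  T6: need (5, 1, 5) fits (5, 2, 5); releases (0, 0, 2), pool now (5, 2, 7)
  T2: need (4, 1, 7) fits (5, 2, 7); releases (3, 0, 2), pool now (8, 2, 9)
(3) The exact count: 3 of the possible complete orderings are safe sequences.


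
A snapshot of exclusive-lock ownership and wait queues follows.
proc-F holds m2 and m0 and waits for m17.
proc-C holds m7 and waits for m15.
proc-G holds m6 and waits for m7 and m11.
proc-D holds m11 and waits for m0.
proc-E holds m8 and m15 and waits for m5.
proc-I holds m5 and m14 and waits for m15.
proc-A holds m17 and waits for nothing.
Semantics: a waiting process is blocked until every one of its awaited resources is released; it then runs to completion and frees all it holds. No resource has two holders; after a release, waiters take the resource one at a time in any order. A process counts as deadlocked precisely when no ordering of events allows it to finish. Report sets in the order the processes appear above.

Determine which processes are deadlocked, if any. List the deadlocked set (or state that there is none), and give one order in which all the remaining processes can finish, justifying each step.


The deadlocked set is proc-C, proc-G, proc-E and proc-I.
Key observation: proc-E -> proc-I -> proc-E is a circular wait — nothing in it can go first; proc-C and proc-G wait into the deadlock from upstream.
The rest can finish in the order proc-A, proc-F, proc-D.
Walking it through:
  proc-A waits on nothing -> runs at once and releases m17
  run proc-F (all its waits — m17 — are resolved); releases m2 and m0
  run proc-D (all its waits — m0 — are resolved); releases m11


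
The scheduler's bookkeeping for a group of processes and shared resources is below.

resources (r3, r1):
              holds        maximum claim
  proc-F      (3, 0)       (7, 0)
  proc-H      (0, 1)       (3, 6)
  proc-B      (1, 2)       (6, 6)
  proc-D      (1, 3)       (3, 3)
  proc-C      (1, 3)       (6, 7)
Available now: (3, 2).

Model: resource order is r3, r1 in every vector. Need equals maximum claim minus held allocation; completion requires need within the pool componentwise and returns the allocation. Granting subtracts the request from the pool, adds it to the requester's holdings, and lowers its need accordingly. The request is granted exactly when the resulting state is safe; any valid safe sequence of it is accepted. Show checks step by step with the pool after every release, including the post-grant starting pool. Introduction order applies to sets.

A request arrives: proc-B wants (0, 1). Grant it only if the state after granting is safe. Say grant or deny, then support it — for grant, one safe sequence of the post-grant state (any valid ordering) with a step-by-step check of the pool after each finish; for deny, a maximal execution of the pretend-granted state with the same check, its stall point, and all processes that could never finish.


GRANT — the state after the grant stays safe, e.g. via proc-D, proc-F, proc-C, proc-H, proc-B.
Key observation: the grant leaves (3, 1) free — enough for proc-D, whose release restarts the cascade.
Check on the post-grant state, step by step:
  pool = (3, 1)
  proc-D needs (2, 0) <= (3, 1) -> finishes; pool += (1, 3) = (4, 4)
  proc-F needs (4, 0) <= (4, 4) -> finishes; pool += (3, 0) = (7, 4)
  proc-C needs (5, 4) <= (7, 4) -> finishes; pool += (1, 3) = (8, 7)
  proc-H needs (3, 5) <= (8, 7) -> finishes; pool += (0, 1) = (8, 8)
  proc-B needs (5, 3) <= (8, 8) -> finishes; pool += (1, 3) = (9, 11)


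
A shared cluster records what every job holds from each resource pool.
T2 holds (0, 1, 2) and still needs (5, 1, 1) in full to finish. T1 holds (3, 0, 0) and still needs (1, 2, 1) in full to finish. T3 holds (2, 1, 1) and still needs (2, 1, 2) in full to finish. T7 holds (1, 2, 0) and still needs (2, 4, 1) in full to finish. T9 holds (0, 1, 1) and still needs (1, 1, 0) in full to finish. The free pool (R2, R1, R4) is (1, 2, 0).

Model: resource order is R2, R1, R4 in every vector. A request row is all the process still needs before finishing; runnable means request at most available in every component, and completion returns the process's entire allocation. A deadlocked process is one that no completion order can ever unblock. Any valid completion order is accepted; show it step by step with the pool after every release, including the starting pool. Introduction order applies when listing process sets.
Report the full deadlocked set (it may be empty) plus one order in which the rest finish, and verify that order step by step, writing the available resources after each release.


Deadlocked set: T2, T3 and T7.
Key observation: after T9, T1 the pool peaks at (4, 3, 1), and each blocked process is short somewhere: T2 on R2; T3 on R4; T7 on R1.
The rest can finish in the order T9, T1. Step-by-step check:
  pool = (1, 2, 0)
  T9: need (1, 1, 0) fits (1, 2, 0); releases (0, 1, 1), pool now (1, 3, 1)
  T1: need (1, 2, 1) fits (1, 3, 1); releases (3, 0, 0), pool now (4, 3, 1)
The stuck group stays short no matter what:
  T2 still needs (5, 1, 1) but only (4, 3, 1) is free — short on R2
  T3 still needs (2, 1, 2) but only (4, 3, 1) is free — short on R4
  T7 still needs (2, 4, 1) but only (4, 3, 1) is free — short on R1


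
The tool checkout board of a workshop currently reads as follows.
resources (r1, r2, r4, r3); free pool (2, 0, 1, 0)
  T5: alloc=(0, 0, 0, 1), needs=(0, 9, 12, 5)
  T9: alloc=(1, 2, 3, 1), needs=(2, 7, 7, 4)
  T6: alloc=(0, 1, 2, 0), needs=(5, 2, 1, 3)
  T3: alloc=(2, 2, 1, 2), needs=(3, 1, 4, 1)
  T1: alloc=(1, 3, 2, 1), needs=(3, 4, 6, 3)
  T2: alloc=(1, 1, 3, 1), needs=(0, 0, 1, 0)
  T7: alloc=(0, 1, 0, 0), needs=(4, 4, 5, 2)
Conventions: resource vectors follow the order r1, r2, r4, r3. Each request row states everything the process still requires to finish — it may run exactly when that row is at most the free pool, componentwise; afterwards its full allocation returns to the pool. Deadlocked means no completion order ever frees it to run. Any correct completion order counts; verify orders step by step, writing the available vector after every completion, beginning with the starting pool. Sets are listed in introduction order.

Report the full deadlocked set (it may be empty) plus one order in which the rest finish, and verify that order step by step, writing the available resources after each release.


The deadlocked set is empty.
Key observation: there is always a runnable process — T2 first — so the state unwinds completely.
One completion order for the rest: T2, T3, T6, T7, T1, T9, T5. Verifying each step:
  pool = (2, 0, 1, 0)
  T2: need (0, 0, 1, 0) fits (2, 0, 1, 0); releases (1, 1, 3, 1), pool now (3, 1, 4, 1)
  T3: need (3, 1, 4, 1) fits (3, 1, 4, 1); releases (2, 2, 1, 2), pool now (5, 3, 5, 3)
  T6: need (5, 2, 1, 3) fits (5, 3, 5, 3); releases (0, 1, 2, 0), pool now (5, 4, 7, 3)
  T7: need (4, 4, 5, 2) fits (5, 4, 7, 3); releases (0, 1, 0, 0), pool now (5, 5, 7, 3)
  T1: need (3, 4, 6, 3) fits (5, 5, 7, 3); releases (1, 3, 2, 1), pool now (6, 8, 9, 4)
  T9: need (2, 7, 7, 4) fits (6, 8, 9, 4); releases (1, 2, 3, 1), pool now (7, 10, 12, 5)
  T5: need (0, 9, 12, 5) fits (7, 10, 12, 5); releases (0, 0, 0, 1), pool now (7, 10, 12, 6)


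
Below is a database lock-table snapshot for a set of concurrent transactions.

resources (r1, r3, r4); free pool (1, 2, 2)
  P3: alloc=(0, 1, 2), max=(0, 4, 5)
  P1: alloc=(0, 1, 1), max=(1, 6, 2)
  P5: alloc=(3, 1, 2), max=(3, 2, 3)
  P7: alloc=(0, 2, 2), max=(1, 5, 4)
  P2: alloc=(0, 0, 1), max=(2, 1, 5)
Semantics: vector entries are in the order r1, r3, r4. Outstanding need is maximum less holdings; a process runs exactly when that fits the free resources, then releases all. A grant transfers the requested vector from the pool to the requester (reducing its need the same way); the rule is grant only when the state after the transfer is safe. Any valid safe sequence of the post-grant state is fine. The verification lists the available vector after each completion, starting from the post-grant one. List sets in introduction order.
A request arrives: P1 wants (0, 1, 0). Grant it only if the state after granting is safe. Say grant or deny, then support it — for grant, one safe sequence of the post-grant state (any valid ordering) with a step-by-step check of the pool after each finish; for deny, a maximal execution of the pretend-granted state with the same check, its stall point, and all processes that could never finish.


DENY: after the grant no complete ordering would exist.
Key observation: no order helps: past P5, P2, the free pool tops out at (4, 2, 5), below what each blocked process needs in r3.
Pretend the grant happened; the run P5, P2 goes as far as possible. Step-by-step check:
  pool = (1, 1, 2)
  P5 needs (0, 1, 1) <= (1, 1, 2) -> finishes; pool += (3, 1, 2) = (4, 2, 4)
  P2 needs (2, 1, 4) <= (4, 2, 4) -> finishes; pool += (0, 0, 1) = (4, 2, 5)
  P3 still needs (0, 3, 3) but only (4, 2, 5) is free — short on r3
  P1 still needs (1, 4, 1) but only (4, 2, 5) is free — short on r3
  P7 still needs (1, 3, 2) but only (4, 2, 5) is free — short on r3
Had the request been granted, P3, P1 and P7 could never finish.


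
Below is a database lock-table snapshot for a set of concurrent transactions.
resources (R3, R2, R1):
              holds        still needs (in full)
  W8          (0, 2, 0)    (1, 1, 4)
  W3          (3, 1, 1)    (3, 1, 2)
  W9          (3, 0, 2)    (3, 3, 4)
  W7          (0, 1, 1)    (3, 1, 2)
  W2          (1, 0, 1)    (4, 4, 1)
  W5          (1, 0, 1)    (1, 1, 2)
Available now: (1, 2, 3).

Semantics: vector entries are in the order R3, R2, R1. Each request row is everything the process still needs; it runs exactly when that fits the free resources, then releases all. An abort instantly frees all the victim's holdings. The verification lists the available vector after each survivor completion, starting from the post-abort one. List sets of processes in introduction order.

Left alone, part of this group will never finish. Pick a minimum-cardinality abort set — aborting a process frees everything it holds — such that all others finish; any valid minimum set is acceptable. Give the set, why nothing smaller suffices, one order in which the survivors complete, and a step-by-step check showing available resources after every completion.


Minimum abort set: W3.
Key observation: W9 had no path to completion before; after the abort of W3 ((3, 1, 1) returned), step 1 is where it fits.
Why nothing smaller works: aborting no one leaves the state deadlocked as given.
Survivors finish in the order: W9, W5, W8, W7, W2. Walking it through (pool after the aborts first):
  pool = (4, 3, 4)
  W9: need (3, 3, 4) fits (4, 3, 4); releases (3, 0, 2), pool now (7, 3, 6)
  W5: need (1, 1, 2) fits (7, 3, 6); releases (1, 0, 1), pool now (8, 3, 7)
  W8: need (1, 1, 4) fits (8, 3, 7); releases (0, 2, 0), pool now (8, 5, 7)
  W7: need (3, 1, 2) fits (8, 5, 7); releases (0, 1, 1), pool now (8, 6, 8)
  W2: need (4, 4, 1) fits (8, 6, 8); releases (1, 0, 1), pool now (9, 6, 9)
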